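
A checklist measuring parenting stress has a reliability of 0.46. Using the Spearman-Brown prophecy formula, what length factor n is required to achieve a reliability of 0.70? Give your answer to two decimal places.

2.74

n = 0.70(1 − 0.46) / [0.46(1 − 0.70)]
  = 0.3780 / 0.1380 = 2.7391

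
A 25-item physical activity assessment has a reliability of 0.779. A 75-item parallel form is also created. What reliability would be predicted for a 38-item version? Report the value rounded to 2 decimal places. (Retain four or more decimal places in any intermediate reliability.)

0.84

The 75-item form is not needed; work directly from the 25-item form with n = 38/25 = 1.5200.
r_{38} = n·r / (1 + (n − 1)·r) = 1.1841 / 1.4051 ≈ 0.8427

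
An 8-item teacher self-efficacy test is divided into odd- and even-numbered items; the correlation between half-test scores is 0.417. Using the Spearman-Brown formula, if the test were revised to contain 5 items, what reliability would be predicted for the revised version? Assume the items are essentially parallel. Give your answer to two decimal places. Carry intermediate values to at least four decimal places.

Full-test reliability from the split-half r: r_full = 2(0.417)/(1 + 0.417) = 0.5886
Length factor from 8 to 5 items: n = 5/8 = 0.6250
r_new = n·r_full / (1 + (n − 1)·r_full) = 0.3679 / 0.7793 ≈ 0.4721

0.47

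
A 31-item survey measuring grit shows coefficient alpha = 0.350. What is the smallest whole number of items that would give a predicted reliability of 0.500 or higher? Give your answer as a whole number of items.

n = [0.500 × 0.650] / [0.350 × 0.500]
n = 0.325000 / 0.175000 ≈ 1.8571
Items needed = n × 31 = 1.8571 × 31 ≈ 57.57 → round up to 58

58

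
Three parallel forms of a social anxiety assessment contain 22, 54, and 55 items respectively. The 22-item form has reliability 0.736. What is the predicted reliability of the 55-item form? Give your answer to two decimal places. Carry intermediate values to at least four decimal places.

Only the ratio of lengths matters: n = 55/22 = 2.5000
r_{55} = n·r / (1 + (n − 1)·r) = 1.8400 / 2.1040 ≈ 0.8745

0.87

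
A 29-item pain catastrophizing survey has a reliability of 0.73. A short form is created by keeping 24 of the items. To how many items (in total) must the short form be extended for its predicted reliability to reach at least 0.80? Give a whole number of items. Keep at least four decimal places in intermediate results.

Short-form reliability: n = 24/29 = 0.8276; r_24 = n·r/(1+(n−1)r) ≈ 0.6911
Length factor from the short form to reach 0.80: n' = 0.80(1 − 0.6911) / [0.6911(1 − 0.80)] ≈ 1.7879
Items = 1.7879 × 24 ≈ 42.91 → 43

43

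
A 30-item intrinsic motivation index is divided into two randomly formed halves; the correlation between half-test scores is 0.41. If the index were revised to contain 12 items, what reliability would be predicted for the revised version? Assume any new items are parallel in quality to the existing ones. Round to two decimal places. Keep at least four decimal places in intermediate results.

Full-test reliability from the split-half r: r_full = 2(0.41)/(1 + 0.41) = 0.5816
Then adjust to 12 items: n = 12/30 = 0.4000
r_new = n·r_full / (1 + (n − 1)·r_full) = 0.2326 / 0.6510 ≈ 0.3573

0.36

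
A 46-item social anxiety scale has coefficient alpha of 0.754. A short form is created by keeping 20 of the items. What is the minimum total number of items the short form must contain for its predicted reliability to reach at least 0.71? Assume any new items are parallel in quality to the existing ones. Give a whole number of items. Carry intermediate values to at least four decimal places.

Short-form reliability: n = 20/46 = 0.4348; r_20 = n·r/(1+(n−1)r) ≈ 0.5713
Then solve for n' with r_old = 0.5713, r_target = 0.71: n' = 0.71(1 − 0.5713)/[0.5713(1 − 0.71)] = 1.8372
Items = 1.8372 × 20 ≈ 36.74 → 37

37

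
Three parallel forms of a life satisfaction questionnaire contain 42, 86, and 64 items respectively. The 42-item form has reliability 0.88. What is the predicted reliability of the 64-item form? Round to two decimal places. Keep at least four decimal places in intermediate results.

0.92

The 86-item form is not needed; work directly from the 42-item form with n = 64/42 = 1.5238.
r_{64} = n·r / (1 + (n − 1)·r) = 1.3409 / 1.4609 ≈ 0.9179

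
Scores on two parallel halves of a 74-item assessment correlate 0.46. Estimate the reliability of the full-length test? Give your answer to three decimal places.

0.630

The full test is twice the length of either half (n = 2).
r_full = 2r_hh / (1 + r_hh) = 2 × 0.46 / (1 + 0.46)
       = 0.9200 / 1.4600 = 0.6301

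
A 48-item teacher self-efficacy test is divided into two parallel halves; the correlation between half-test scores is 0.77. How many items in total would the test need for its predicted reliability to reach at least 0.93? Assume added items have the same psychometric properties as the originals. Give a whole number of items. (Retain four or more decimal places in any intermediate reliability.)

96

Corrected full-test reliability: r_full = 2 × 0.77 / (1 + 0.77) ≈ 0.8701
Solve Spearman-Brown for n: n = 0.93(1 − 0.8701) / [0.8701(1 − 0.93)] = 1.9835
Required items = 1.9835 × 48 = 95.21, so 96 items.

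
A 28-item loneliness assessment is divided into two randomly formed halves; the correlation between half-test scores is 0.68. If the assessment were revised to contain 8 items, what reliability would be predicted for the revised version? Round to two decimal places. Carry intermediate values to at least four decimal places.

0.55

First correct the split-half correlation to full-test reliability: r_full = 2 × 0.68 / (1 + 0.68) ≈ 0.8095
Length factor from 28 to 8 items: n = 8/28 = 0.2857
r_new = n·r_full / (1 + (n − 1)·r_full) = 0.2313 / 0.4218 ≈ 0.5484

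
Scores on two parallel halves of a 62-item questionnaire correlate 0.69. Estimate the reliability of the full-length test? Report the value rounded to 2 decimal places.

0.82

Apply the Spearman-Brown correction with n = 2:
r_full = 2(0.69) / (1 + 0.69)
r_full = 1.3800 / 1.6900 ≈ 0.8166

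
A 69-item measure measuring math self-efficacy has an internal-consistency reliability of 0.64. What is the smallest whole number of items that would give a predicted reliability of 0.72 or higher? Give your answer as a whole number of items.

100

n = [0.72 × 0.36] / [0.64 × 0.28]
  = 0.2592 / 0.1792 = 1.4464
So the test needs 1.4464 × 69 ≈ 99.80 items; rounding up, 100.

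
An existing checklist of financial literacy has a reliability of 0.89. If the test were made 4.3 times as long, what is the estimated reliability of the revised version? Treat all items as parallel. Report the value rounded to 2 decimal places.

0.97

r_new = 4.3·0.89 / [1 + (4.3 − 1)·0.89]
r_new = 3.8270 / 3.9370 ≈ 0.9721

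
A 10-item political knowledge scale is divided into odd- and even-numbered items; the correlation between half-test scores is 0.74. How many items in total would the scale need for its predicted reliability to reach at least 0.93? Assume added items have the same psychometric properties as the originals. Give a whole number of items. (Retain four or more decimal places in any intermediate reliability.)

Corrected full-test reliability: r_full = 2 × 0.74 / (1 + 0.74) ≈ 0.8506
n = r_tgt(1 − r_full) / [r_full(1 − r_tgt)] = 0.93 × 0.1494 / (0.8506 × 0.07) ≈ 2.3335
Items = 2.3335 × 10 ≈ 23.34 → 24

24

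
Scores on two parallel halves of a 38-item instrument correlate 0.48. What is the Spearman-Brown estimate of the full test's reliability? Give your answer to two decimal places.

0.65

Each half is half the length of the full test, so the full test is n = 2 times a half.
r_full = 2r_hh / (1 + r_hh) = 2 × 0.48 / (1 + 0.48)
r_full = 0.9600 / 1.4800 ≈ 0.6486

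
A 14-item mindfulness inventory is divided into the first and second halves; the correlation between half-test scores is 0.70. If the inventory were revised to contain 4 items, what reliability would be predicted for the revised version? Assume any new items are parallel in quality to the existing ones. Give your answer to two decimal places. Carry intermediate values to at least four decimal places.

Full-test reliability from the split-half r: r_full = 2(0.70)/(1 + 0.70) = 0.8235
Length factor from 14 to 4 items: n = 4/14 = 0.2857
r_new = n·r_full / (1 + (n − 1)·r_full) = 0.2353 / 0.4118 ≈ 0.5714

0.57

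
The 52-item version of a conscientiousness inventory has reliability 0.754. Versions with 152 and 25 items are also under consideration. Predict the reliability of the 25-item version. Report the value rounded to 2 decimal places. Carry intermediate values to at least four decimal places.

0.60

Only the ratio of lengths matters: n = 25/52 = 0.4808
r_{25} = n·r / (1 + (n − 1)·r) = 0.3625 / 0.6085 ≈ 0.5957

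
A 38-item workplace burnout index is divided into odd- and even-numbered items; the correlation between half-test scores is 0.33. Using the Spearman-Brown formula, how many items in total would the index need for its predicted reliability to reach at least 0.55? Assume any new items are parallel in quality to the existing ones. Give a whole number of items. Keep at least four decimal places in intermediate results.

48

Corrected full-test reliability: r_full = 2 × 0.33 / (1 + 0.33) ≈ 0.4962
n = r_tgt(1 − r_full) / [r_full(1 − r_tgt)] = 0.55 × 0.5038 / (0.4962 × 0.45) ≈ 1.2409
Items = 1.2409 × 38 ≈ 47.15 → 48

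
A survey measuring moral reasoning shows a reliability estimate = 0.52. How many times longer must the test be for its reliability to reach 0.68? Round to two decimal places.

Spearman-Brown solved for the length factor n:
n = r*(1 − r) / [ r (1 − r*) ]
n = 0.68 × (1 − 0.52) / [ 0.52 × (1 − 0.68) ]
  = 0.3264 / 0.1664 = 1.9615

1.96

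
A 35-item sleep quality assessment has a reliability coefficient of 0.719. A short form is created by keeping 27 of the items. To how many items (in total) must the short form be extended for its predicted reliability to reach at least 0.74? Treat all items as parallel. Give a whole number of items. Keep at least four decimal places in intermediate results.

39

Short-form reliability: n = 27/35 = 0.7714; r_27 = n·r/(1+(n−1)r) ≈ 0.6637
Length factor from the short form to reach 0.74: n' = 0.74(1 − 0.6637) / [0.6637(1 − 0.74)] ≈ 1.4422
Total items = 1.4422 × 27 = 38.94, rounded up to 39.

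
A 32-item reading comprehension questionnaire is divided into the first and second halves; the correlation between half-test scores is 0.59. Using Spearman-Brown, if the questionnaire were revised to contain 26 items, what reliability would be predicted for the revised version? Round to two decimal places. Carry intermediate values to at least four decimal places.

First correct the split-half correlation to full-test reliability: r_full = 2 × 0.59 / (1 + 0.59) ≈ 0.7421
Then adjust to 26 items: n = 26/32 = 0.8125
r_new = n·r_full / (1 + (n − 1)·r_full) = 0.6030 / 0.8609 ≈ 0.7004

0.70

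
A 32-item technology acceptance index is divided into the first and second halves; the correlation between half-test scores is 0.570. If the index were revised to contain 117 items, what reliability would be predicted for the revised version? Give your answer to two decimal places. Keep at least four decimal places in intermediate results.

0.91

Spearman-Brown correction (n = 2): r_full = 2·0.570/(1 + 0.570) = 0.7261
Then adjust to 117 items: n = 117/32 = 3.6562
r_new = n·r_full / (1 + (n − 1)·r_full) = 2.6548 / 2.9287 ≈ 0.9065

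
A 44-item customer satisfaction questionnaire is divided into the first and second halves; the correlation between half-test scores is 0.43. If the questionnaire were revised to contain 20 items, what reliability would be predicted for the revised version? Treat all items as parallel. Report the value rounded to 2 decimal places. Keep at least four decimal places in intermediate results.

0.41

Full-test reliability from the split-half r: r_full = 2(0.43)/(1 + 0.43) = 0.6014
Length factor from 44 to 20 items: n = 20/44 = 0.4545
r_new = n·r_full / (1 + (n − 1)·r_full) = 0.2733 / 0.6719 ≈ 0.4068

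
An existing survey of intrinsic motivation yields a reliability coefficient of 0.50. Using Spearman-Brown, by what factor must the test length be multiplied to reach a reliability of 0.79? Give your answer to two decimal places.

3.76

Invert Spearman-Brown to solve for n:
n = r*(1 − r) / [ r (1 − r*) ]
n = [0.79 × 0.50] / [0.50 × 0.21]
n = 0.3950 / 0.1050 ≈ 3.7619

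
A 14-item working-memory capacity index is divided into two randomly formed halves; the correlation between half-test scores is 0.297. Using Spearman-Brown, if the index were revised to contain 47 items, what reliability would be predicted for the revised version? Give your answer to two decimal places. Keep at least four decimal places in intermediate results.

0.74

First correct the split-half correlation to full-test reliability: r_full = 2 × 0.297 / (1 + 0.297) ≈ 0.4580
Then adjust to 47 items: n = 47/14 = 3.3571
r_new = n·r_full / (1 + (n − 1)·r_full) = 1.5376 / 2.0796 ≈ 0.7394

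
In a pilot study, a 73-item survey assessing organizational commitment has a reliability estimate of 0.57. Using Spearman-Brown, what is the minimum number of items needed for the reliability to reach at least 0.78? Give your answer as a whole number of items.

n = [0.78 × 0.43] / [0.57 × 0.22]
  = 0.3354 / 0.1254 = 2.6746
So the test needs 2.6746 × 73 ≈ 195.25 items; rounding up, 196.

196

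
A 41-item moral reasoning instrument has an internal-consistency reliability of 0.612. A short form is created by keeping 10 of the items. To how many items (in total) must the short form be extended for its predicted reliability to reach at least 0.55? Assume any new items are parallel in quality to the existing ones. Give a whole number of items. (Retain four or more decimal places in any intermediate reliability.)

First, r for the 10-item form: n = 10/41 = 0.2439, so r_10 = 0.2439·0.612/(1 + (0.2439 − 1)·0.612) = 0.2778
Then solve for n' with r_old = 0.2778, r_target = 0.55: n' = 0.55(1 − 0.2778)/[0.2778(1 − 0.55)] = 3.1774
Total items = 3.1774 × 10 = 31.77, rounded up to 32.

32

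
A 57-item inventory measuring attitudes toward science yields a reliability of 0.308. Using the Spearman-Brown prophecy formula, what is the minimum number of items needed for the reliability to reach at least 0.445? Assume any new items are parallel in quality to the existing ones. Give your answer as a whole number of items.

Rearranging the Spearman-Brown formula for n,
n = r_target (1 − r_old) / [ r_old (1 − r_target) ]
n = 0.445(1 − 0.308) / [0.308(1 − 0.445)]
n = 0.307940 / 0.170940 ≈ 1.8015
1.8015 × 57 = 102.69 → 103 items

103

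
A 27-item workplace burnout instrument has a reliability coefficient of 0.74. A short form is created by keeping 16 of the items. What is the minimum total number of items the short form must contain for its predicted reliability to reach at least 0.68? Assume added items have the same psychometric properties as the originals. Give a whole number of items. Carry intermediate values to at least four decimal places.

21

First, r for the 16-item form: n = 16/27 = 0.5926, so r_16 = 0.5926·0.74/(1 + (0.5926 − 1)·0.74) = 0.6278
Then solve for n' with r_old = 0.6278, r_target = 0.68: n' = 0.68(1 − 0.6278)/[0.6278(1 − 0.68)] = 1.2598
Items = 1.2598 × 16 ≈ 20.16 → 21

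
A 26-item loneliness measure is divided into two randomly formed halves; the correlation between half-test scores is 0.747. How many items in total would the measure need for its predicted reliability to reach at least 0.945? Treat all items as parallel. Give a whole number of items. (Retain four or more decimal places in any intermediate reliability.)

r_full = 2(0.747)/(1 + 0.747) = 0.8552
n = r_tgt(1 − r_full) / [r_full(1 − r_tgt)] = 0.945 × 0.1448 / (0.8552 × 0.055) ≈ 2.9092
Required items = 2.9092 × 26 = 75.64, so 76 items.

76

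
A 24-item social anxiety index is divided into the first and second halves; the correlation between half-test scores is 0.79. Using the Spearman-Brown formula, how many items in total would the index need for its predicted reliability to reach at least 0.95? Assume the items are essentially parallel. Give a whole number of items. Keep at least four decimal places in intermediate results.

61

Corrected full-test reliability: r_full = 2 × 0.79 / (1 + 0.79) ≈ 0.8827
n = r_tgt(1 − r_full) / [r_full(1 − r_tgt)] = 0.95 × 0.1173 / (0.8827 × 0.05) ≈ 2.5249
Required items = 2.5249 × 24 = 60.60, so 61 items.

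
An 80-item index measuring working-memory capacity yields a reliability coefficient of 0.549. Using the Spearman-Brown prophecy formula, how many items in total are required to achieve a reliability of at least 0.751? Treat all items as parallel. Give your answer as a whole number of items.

Spearman-Brown solved for the length factor n:
n = r_target (1 − r_old) / [ r_old (1 − r_target) ]
n = 0.751(1 − 0.549) / [0.549(1 − 0.751)]
  = 0.338701 / 0.136701 = 2.4777
2.4777 × 80 = 198.22 → 199 items

199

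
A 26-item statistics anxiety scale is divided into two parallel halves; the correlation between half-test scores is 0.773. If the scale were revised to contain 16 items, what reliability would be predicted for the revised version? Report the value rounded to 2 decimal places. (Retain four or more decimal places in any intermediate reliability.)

Spearman-Brown correction (n = 2): r_full = 2·0.773/(1 + 0.773) = 0.8720
Length factor from 26 to 16 items: n = 16/26 = 0.6154
r_new = n·r_full / (1 + (n − 1)·r_full) = 0.5366 / 0.6646 ≈ 0.8074

0.81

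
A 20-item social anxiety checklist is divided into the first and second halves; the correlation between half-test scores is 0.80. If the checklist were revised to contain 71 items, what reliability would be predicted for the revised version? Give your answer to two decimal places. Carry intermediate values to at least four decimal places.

Spearman-Brown correction (n = 2): r_full = 2·0.80/(1 + 0.80) = 0.8889
Then adjust to 71 items: n = 71/20 = 3.5500
r_new = n·r_full / (1 + (n − 1)·r_full) = 3.1556 / 3.2667 ≈ 0.9660

0.97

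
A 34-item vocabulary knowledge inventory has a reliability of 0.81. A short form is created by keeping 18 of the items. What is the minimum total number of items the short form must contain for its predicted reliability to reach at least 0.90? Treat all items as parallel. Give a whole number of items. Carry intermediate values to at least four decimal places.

72

First, r for the 18-item form: n = 18/34 = 0.5294, so r_18 = 0.5294·0.81/(1 + (0.5294 − 1)·0.81) = 0.6930
Then solve for n' with r_old = 0.6930, r_target = 0.90: n' = 0.90(1 − 0.6930)/[0.6930(1 − 0.90)] = 3.9870
Items = 3.9870 × 18 ≈ 71.77 → 72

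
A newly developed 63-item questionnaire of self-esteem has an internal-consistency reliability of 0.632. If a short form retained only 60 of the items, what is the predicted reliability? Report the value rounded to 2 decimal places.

0.62

Length ratio n = 60/63 = 0.9524
r_new = (0.9524 × 0.632) / (1 + (0.9524 − 1) × 0.632)
     = 0.6019 / 0.9699 = 0.6206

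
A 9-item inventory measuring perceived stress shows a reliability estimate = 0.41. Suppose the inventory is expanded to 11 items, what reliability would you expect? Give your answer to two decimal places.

0.46

The new length is 11/9 = 1.2222 times the old.
r_new = 1.2222·0.41 / [1 + (1.2222 − 1)·0.41]
     = 0.5011 / 1.0911 = 0.4593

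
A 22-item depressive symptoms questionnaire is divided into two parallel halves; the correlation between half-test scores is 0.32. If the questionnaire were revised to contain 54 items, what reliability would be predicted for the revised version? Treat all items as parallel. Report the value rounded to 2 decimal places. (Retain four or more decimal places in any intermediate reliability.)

0.70

Full-test reliability from the split-half r: r_full = 2(0.32)/(1 + 0.32) = 0.4848
Then adjust to 54 items: n = 54/22 = 2.4545
r_new = n·r_full / (1 + (n − 1)·r_full) = 1.1899 / 1.7051 ≈ 0.6978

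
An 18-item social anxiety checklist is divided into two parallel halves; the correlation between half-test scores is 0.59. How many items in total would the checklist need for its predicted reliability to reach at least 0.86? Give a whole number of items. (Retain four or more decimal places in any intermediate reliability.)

Corrected full-test reliability: r_full = 2 × 0.59 / (1 + 0.59) ≈ 0.7421
n = r_tgt(1 − r_full) / [r_full(1 − r_tgt)] = 0.86 × 0.2579 / (0.7421 × 0.14) ≈ 2.1348
Items = 2.1348 × 18 ≈ 38.43 → 39

39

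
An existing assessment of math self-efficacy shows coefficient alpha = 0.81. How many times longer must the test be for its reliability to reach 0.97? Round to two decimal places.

7.58

n = 0.97(1 − 0.81) / [0.81(1 − 0.97)]
n = 0.1843 / 0.0243 ≈ 7.5844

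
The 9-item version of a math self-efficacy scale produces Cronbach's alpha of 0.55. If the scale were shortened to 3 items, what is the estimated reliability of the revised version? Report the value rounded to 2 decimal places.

0.29

Length ratio n = 3/9 = 0.3333
Apply the Spearman-Brown prophecy formula, r' = nr / [1 + (n − 1)r]:
r_new = (0.3333 × 0.55) / (1 + (0.3333 − 1) × 0.55)
r_new = 0.1833 / 0.6333 ≈ 0.2894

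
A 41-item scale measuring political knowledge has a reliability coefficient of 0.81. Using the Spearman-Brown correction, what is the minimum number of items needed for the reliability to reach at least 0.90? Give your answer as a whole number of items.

n = 0.90 × (1 − 0.81) / [ 0.81 × (1 − 0.90) ]
n = 0.1710 / 0.0810 ≈ 2.1111
So the test needs 2.1111 × 41 ≈ 86.56 items; rounding up, 87.

87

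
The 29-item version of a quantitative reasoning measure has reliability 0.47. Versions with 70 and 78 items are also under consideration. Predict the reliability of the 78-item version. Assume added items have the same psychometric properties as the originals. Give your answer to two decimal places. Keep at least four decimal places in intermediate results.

0.70

The 70-item form is not needed; work directly from the 29-item form with n = 78/29 = 2.6897.
r_{78} = n·r / (1 + (n − 1)·r) = 1.2642 / 1.7942 ≈ 0.7046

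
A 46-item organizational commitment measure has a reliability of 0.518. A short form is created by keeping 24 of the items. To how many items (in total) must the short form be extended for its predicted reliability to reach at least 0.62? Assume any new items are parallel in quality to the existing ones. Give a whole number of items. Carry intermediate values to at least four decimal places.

First, r for the 24-item form: n = 24/46 = 0.5217, so r_24 = 0.5217·0.518/(1 + (0.5217 − 1)·0.518) = 0.3592
Then solve for n' with r_old = 0.3592, r_target = 0.62: n' = 0.62(1 − 0.3592)/[0.3592(1 − 0.62)] = 2.9107
Items = 2.9107 × 24 ≈ 69.86 → 70

70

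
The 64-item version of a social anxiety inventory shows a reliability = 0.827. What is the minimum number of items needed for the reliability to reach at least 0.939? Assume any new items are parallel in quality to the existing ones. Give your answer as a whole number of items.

207

n = 0.939(1 − 0.827) / [0.827(1 − 0.939)]
  = 0.162447 / 0.050447 = 3.2202
So the test needs 3.2202 × 64 ≈ 206.09 items; rounding up, 207.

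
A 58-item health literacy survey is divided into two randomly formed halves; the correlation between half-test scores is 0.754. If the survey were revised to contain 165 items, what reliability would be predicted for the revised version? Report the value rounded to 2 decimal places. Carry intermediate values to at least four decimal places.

Spearman-Brown correction (n = 2): r_full = 2·0.754/(1 + 0.754) = 0.8597
Length factor from 58 to 165 items: n = 165/58 = 2.8448
r_new = n·r_full / (1 + (n − 1)·r_full) = 2.4457 / 2.5860 ≈ 0.9457

0.95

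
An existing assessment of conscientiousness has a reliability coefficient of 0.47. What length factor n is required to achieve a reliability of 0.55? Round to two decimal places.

1.38

Spearman-Brown solved for the length factor n:
n = r_target (1 − r_old) / [ r_old (1 − r_target) ]
n = [0.55 × 0.53] / [0.47 × 0.45]
  = 0.2915 / 0.2115 = 1.3783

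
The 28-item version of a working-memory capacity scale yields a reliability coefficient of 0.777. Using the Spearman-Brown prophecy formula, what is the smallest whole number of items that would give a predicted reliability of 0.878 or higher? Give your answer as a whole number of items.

n = 0.878 × (1 − 0.777) / [ 0.777 × (1 − 0.878) ]
n = 0.195794 / 0.094794 ≈ 2.0655
2.0655 × 28 = 57.83 → 58 items

58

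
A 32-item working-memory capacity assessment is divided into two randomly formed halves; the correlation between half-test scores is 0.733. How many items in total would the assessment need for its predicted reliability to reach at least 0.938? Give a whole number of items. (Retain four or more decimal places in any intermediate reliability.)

Corrected full-test reliability: r_full = 2 × 0.733 / (1 + 0.733) ≈ 0.8459
n = r_tgt(1 − r_full) / [r_full(1 − r_tgt)] = 0.938 × 0.1541 / (0.8459 × 0.062) ≈ 2.7561
Items = 2.7561 × 32 ≈ 88.20 → 89

89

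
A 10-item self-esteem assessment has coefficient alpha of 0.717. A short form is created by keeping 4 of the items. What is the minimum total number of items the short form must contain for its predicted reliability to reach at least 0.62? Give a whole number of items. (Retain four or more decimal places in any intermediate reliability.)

7

First, r for the 4-item form: n = 4/10 = 0.4000, so r_4 = 0.4000·0.717/(1 + (0.4000 − 1)·0.717) = 0.5033
Then solve for n' with r_old = 0.5033, r_target = 0.62: n' = 0.62(1 − 0.5033)/[0.5033(1 − 0.62)] = 1.6102
Total items = 1.6102 × 4 = 6.44, rounded up to 7.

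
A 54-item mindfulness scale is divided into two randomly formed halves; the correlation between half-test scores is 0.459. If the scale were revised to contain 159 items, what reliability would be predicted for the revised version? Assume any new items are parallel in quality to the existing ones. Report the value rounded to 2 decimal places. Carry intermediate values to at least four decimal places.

Spearman-Brown correction (n = 2): r_full = 2·0.459/(1 + 0.459) = 0.6292
Then adjust to 159 items: n = 159/54 = 2.9444
r_new = n·r_full / (1 + (n − 1)·r_full) = 1.8526 / 2.2234 ≈ 0.8332

0.83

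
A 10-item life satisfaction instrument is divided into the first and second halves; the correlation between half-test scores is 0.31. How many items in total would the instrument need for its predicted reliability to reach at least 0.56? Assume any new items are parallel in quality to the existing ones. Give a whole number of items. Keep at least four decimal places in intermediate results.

15

Corrected full-test reliability: r_full = 2 × 0.31 / (1 + 0.31) ≈ 0.4733
n = r_tgt(1 − r_full) / [r_full(1 − r_tgt)] = 0.56 × 0.5267 / (0.4733 × 0.44) ≈ 1.4163
Required items = 1.4163 × 10 = 14.16, so 15 items.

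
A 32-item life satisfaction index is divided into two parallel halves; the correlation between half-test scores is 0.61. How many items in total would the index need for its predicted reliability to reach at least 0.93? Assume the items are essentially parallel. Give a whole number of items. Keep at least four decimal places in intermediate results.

Corrected full-test reliability: r_full = 2 × 0.61 / (1 + 0.61) ≈ 0.7578
Solve Spearman-Brown for n: n = 0.93(1 − 0.7578) / [0.7578(1 − 0.93)] = 4.2462
Items = 4.2462 × 32 ≈ 135.88 → 136

136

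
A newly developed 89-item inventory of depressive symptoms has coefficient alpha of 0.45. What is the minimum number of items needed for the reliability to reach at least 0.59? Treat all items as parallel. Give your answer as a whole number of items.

157

Rearranging the Spearman-Brown formula for n,
n = r_target (1 − r_old) / [ r_old (1 − r_target) ]
n = 0.59 × (1 − 0.45) / [ 0.45 × (1 − 0.59) ]
n = 0.3245 / 0.1845 ≈ 1.7588
So the test needs 1.7588 × 89 ≈ 156.53 items; rounding up, 157.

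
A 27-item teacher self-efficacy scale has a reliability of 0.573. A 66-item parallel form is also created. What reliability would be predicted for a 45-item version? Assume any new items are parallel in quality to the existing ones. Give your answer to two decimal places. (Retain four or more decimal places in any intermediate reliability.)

The 66-item form is not needed; work directly from the 27-item form with n = 45/27 = 1.6667.
r_{45} = n·r / (1 + (n − 1)·r) = 0.9550 / 1.3820 ≈ 0.6910

0.69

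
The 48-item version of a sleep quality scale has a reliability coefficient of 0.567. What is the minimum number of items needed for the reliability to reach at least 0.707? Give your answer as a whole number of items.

Spearman-Brown solved for the length factor n:
n = r_target (1 − r_old) / [ r_old (1 − r_target) ]
n = 0.707(1 − 0.567) / [0.567(1 − 0.707)]
n = 0.306131 / 0.166131 ≈ 1.8427
Items needed = n × 48 = 1.8427 × 48 ≈ 88.45 → round up to 89

89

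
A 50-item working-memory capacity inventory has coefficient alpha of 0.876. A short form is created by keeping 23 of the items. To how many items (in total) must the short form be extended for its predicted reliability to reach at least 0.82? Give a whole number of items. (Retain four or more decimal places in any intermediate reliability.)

33

Short-form reliability: n = 23/50 = 0.4600; r_23 = n·r/(1+(n−1)r) ≈ 0.7647
Length factor from the short form to reach 0.82: n' = 0.82(1 − 0.7647) / [0.7647(1 − 0.82)] ≈ 1.4018
Items = 1.4018 × 23 ≈ 32.24 → 33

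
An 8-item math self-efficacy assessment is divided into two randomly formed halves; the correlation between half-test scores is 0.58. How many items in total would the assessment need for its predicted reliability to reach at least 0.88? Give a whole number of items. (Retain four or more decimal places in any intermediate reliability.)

22

Corrected full-test reliability: r_full = 2 × 0.58 / (1 + 0.58) ≈ 0.7342
Solve Spearman-Brown for n: n = 0.88(1 − 0.7342) / [0.7342(1 − 0.88)] = 2.6549
Required items = 2.6549 × 8 = 21.24, so 22 items.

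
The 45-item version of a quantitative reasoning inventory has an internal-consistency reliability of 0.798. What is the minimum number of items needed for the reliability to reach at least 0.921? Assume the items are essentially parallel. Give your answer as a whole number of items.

133

Spearman-Brown solved for the length factor n:
n = r*(1 − r) / [ r (1 − r*) ]
n = 0.921 × (1 − 0.798) / [ 0.798 × (1 − 0.921) ]
n = 0.186042 / 0.063042 ≈ 2.9511
2.9511 × 45 = 132.80 → 133 items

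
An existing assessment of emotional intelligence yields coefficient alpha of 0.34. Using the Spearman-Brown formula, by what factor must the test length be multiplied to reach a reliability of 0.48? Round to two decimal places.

n = [0.48 × 0.66] / [0.34 × 0.52]
n = 0.3168 / 0.1768 ≈ 1.7919

1.79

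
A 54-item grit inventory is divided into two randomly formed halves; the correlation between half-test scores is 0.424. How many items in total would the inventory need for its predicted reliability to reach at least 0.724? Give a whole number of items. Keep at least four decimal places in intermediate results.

r_full = 2(0.424)/(1 + 0.424) = 0.5955
Solve Spearman-Brown for n: n = 0.724(1 − 0.5955) / [0.5955(1 − 0.724)] = 1.7818
Items = 1.7818 × 54 ≈ 96.22 → 97

97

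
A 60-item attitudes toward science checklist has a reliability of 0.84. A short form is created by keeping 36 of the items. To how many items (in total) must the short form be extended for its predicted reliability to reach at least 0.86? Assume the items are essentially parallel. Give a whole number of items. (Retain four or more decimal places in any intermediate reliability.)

71

First, r for the 36-item form: n = 36/60 = 0.6000, so r_36 = 0.6000·0.84/(1 + (0.6000 − 1)·0.84) = 0.7590
Length factor from the short form to reach 0.86: n' = 0.86(1 − 0.7590) / [0.7590(1 − 0.86)] ≈ 1.9505
Total items = 1.9505 × 36 = 70.22, rounded up to 71.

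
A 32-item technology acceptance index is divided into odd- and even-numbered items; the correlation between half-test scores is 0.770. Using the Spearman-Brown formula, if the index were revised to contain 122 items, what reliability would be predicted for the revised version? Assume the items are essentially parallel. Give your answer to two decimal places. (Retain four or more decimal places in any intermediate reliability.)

0.96

Full-test reliability from the split-half r: r_full = 2(0.770)/(1 + 0.770) = 0.8701
Then adjust to 122 items: n = 122/32 = 3.8125
r_new = n·r_full / (1 + (n − 1)·r_full) = 3.3173 / 3.4472 ≈ 0.9623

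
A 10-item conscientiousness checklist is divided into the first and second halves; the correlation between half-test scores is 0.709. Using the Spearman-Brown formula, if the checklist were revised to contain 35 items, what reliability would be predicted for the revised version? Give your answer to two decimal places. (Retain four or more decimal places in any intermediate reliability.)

Full-test reliability from the split-half r: r_full = 2(0.709)/(1 + 0.709) = 0.8297
Length factor from 10 to 35 items: n = 35/10 = 3.5000
r_new = n·r_full / (1 + (n − 1)·r_full) = 2.9040 / 3.0743 ≈ 0.9446

0.94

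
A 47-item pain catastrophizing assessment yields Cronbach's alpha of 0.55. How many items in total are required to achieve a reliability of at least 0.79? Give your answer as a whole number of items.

145

n = 0.79(1 − 0.55) / [0.55(1 − 0.79)]
  = 0.3555 / 0.1155 = 3.0779
Items needed = n × 47 = 3.0779 × 47 ≈ 144.66 → round up to 145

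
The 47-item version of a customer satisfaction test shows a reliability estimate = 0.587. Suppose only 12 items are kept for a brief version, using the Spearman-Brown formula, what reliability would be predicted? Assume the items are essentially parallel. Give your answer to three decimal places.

Length ratio n = 12/47 = 0.2553
r_new = (0.2553 × 0.587) / (1 + (0.2553 − 1) × 0.587)
r_new = 0.1499 / 0.5629 ≈ 0.2663

0.266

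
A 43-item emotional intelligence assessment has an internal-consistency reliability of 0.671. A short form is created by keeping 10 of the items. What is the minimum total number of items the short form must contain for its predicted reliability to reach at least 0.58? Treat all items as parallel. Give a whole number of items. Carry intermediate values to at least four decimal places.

Short-form reliability: n = 10/43 = 0.2326; r_10 = n·r/(1+(n−1)r) ≈ 0.3218
Then solve for n' with r_old = 0.3218, r_target = 0.58: n' = 0.58(1 − 0.3218)/[0.3218(1 − 0.58)] = 2.9104
Items = 2.9104 × 10 ≈ 29.10 → 30

30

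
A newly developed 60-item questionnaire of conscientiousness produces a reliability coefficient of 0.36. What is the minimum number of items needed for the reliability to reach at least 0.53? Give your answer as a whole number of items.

121

Invert Spearman-Brown to solve for n:
n = r_target (1 − r_old) / [ r_old (1 − r_target) ]
n = 0.53 × (1 − 0.36) / [ 0.36 × (1 − 0.53) ]
n = 0.3392 / 0.1692 ≈ 2.0047
2.0047 × 60 = 120.28 → 121 items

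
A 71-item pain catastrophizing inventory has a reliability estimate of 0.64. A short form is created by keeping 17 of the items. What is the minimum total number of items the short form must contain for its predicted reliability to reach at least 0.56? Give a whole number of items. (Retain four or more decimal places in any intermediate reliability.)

Short-form reliability: n = 17/71 = 0.2394; r_17 = n·r/(1+(n−1)r) ≈ 0.2985
Length factor from the short form to reach 0.56: n' = 0.56(1 − 0.2985) / [0.2985(1 − 0.56)] ≈ 2.9910
Total items = 2.9910 × 17 = 50.85, rounded up to 51.

51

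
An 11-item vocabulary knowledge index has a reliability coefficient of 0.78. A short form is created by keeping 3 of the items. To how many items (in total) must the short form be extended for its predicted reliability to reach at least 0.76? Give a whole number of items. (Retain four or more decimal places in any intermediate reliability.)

10

Short-form reliability: n = 3/11 = 0.2727; r_3 = n·r/(1+(n−1)r) ≈ 0.4916
Length factor from the short form to reach 0.76: n' = 0.76(1 − 0.4916) / [0.4916(1 − 0.76)] ≈ 3.2749
Total items = 3.2749 × 3 = 9.82, rounded up to 10.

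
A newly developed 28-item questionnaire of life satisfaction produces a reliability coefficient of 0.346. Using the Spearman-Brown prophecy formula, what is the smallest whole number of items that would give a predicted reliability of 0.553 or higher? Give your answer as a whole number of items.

66

n = 0.553 × (1 − 0.346) / [ 0.346 × (1 − 0.553) ]
  = 0.361662 / 0.154662 = 2.3384
2.3384 × 28 = 65.48 → 66 items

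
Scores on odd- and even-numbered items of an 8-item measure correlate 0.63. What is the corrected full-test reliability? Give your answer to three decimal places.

0.773

Each half is half the length of the full test, so the full test is n = 2 times a half.
r_full = 2r_hh / (1 + r_hh) = 2 × 0.63 / (1 + 0.63)
       = 1.2600 / 1.6300 = 0.7730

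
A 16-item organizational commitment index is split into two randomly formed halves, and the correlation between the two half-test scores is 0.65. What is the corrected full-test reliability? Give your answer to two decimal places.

r_full = 2(0.65) / (1 + 0.65)
       = 1.3000 / 1.6500 = 0.7879

0.79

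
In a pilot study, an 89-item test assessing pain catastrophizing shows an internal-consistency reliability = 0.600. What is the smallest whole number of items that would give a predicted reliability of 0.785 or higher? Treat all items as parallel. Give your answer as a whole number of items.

217

Invert Spearman-Brown to solve for n:
n = r_target (1 − r_old) / [ r_old (1 − r_target) ]
n = 0.785 × (1 − 0.600) / [ 0.600 × (1 − 0.785) ]
  = 0.314000 / 0.129000 = 2.4341
Items needed = n × 89 = 2.4341 × 89 ≈ 216.63 → round up to 217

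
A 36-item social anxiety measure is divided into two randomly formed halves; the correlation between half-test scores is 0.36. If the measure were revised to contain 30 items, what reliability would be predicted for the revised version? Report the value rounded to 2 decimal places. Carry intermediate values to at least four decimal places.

0.48

First correct the split-half correlation to full-test reliability: r_full = 2 × 0.36 / (1 + 0.36) ≈ 0.5294
Then adjust to 30 items: n = 30/36 = 0.8333
r_new = n·r_full / (1 + (n − 1)·r_full) = 0.4411 / 0.9117 ≈ 0.4838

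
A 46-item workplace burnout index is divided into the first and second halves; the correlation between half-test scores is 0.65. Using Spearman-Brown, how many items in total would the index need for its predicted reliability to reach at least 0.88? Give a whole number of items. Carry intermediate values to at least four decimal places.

r_full = 2(0.65)/(1 + 0.65) = 0.7879
n = r_tgt(1 − r_full) / [r_full(1 − r_tgt)] = 0.88 × 0.2121 / (0.7879 × 0.12) ≈ 1.9741
Items = 1.9741 × 46 ≈ 90.81 → 91

91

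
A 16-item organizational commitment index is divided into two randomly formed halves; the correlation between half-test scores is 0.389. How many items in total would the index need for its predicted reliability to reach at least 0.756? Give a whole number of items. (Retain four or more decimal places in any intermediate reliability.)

Corrected full-test reliability: r_full = 2 × 0.389 / (1 + 0.389) ≈ 0.5601
Solve Spearman-Brown for n: n = 0.756(1 − 0.5601) / [0.5601(1 − 0.756)] = 2.4334
Items = 2.4334 × 16 ≈ 38.93 → 39

39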